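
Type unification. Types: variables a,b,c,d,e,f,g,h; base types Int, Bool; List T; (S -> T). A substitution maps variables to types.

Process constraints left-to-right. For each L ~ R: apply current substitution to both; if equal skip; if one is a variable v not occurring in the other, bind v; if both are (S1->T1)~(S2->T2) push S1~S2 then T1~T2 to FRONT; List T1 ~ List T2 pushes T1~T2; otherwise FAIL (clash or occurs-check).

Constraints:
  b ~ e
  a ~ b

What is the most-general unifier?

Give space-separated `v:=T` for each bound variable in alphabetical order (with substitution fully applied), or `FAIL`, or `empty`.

Answer: a:=e b:=e

Derivation:
step 1: unify b ~ e  [subst: {-} | 1 pending]
  bind b := e
step 2: unify a ~ e  [subst: {b:=e} | 0 pending]
  bind a := e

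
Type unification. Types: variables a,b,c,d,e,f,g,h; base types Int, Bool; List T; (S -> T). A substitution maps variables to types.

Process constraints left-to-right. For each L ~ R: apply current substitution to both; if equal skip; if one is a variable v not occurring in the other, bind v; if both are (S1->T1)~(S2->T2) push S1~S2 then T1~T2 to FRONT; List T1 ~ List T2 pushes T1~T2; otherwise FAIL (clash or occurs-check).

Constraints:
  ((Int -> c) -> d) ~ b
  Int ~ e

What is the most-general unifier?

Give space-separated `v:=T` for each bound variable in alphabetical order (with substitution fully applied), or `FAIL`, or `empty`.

Answer: b:=((Int -> c) -> d) e:=Int

Derivation:
step 1: unify ((Int -> c) -> d) ~ b  [subst: {-} | 1 pending]
  bind b := ((Int -> c) -> d)
step 2: unify Int ~ e  [subst: {b:=((Int -> c) -> d)} | 0 pending]
  bind e := Int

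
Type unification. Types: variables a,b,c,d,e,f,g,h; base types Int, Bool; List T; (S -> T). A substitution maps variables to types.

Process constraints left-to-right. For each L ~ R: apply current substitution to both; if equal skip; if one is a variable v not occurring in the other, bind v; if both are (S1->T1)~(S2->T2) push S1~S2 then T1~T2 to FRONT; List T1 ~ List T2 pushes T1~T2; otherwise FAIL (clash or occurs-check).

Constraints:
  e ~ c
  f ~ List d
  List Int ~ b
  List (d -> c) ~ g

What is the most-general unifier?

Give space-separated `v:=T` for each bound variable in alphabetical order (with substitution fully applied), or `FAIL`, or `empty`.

Answer: b:=List Int e:=c f:=List d g:=List (d -> c)

Derivation:
step 1: unify e ~ c  [subst: {-} | 3 pending]
  bind e := c
step 2: unify f ~ List d  [subst: {e:=c} | 2 pending]
  bind f := List d
step 3: unify List Int ~ b  [subst: {e:=c, f:=List d} | 1 pending]
  bind b := List Int
step 4: unify List (d -> c) ~ g  [subst: {e:=c, f:=List d, b:=List Int} | 0 pending]
  bind g := List (d -> c)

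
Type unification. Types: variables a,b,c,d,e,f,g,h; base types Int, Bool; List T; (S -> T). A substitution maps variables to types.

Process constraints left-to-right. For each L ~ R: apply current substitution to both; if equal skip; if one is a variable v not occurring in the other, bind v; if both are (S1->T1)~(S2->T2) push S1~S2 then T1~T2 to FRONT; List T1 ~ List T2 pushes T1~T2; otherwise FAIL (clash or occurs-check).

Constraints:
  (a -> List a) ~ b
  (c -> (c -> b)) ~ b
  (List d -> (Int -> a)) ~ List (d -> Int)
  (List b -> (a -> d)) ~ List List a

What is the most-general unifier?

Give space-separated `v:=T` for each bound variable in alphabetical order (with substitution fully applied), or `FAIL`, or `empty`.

step 1: unify (a -> List a) ~ b  [subst: {-} | 3 pending]
  bind b := (a -> List a)
step 2: unify (c -> (c -> (a -> List a))) ~ (a -> List a)  [subst: {b:=(a -> List a)} | 2 pending]
  -> decompose arrow: push c~a, (c -> (a -> List a))~List a
step 3: unify c ~ a  [subst: {b:=(a -> List a)} | 3 pending]
  bind c := a
step 4: unify (a -> (a -> List a)) ~ List a  [subst: {b:=(a -> List a), c:=a} | 2 pending]
  clash: (a -> (a -> List a)) vs List a

Answer: FAIL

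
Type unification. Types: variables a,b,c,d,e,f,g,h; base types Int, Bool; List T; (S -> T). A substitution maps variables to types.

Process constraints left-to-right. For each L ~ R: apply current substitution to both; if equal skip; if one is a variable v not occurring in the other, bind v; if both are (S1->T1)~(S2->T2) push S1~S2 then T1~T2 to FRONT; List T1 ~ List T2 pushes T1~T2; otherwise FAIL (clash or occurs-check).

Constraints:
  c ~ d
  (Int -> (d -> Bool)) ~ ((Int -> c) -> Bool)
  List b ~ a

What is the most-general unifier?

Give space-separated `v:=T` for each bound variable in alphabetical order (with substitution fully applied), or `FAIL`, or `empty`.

step 1: unify c ~ d  [subst: {-} | 2 pending]
  bind c := d
step 2: unify (Int -> (d -> Bool)) ~ ((Int -> d) -> Bool)  [subst: {c:=d} | 1 pending]
  -> decompose arrow: push Int~(Int -> d), (d -> Bool)~Bool
step 3: unify Int ~ (Int -> d)  [subst: {c:=d} | 2 pending]
  clash: Int vs (Int -> d)

Answer: FAIL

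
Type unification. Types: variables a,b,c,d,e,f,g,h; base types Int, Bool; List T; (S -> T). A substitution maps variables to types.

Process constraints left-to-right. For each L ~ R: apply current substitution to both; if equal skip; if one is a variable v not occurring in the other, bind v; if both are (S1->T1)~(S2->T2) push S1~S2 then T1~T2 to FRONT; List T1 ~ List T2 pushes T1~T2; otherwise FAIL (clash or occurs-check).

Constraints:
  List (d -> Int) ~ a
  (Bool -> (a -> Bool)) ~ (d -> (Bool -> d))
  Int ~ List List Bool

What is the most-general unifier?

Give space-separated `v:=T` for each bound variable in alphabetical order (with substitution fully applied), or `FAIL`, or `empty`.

step 1: unify List (d -> Int) ~ a  [subst: {-} | 2 pending]
  bind a := List (d -> Int)
step 2: unify (Bool -> (List (d -> Int) -> Bool)) ~ (d -> (Bool -> d))  [subst: {a:=List (d -> Int)} | 1 pending]
  -> decompose arrow: push Bool~d, (List (d -> Int) -> Bool)~(Bool -> d)
step 3: unify Bool ~ d  [subst: {a:=List (d -> Int)} | 2 pending]
  bind d := Bool
step 4: unify (List (Bool -> Int) -> Bool) ~ (Bool -> Bool)  [subst: {a:=List (d -> Int), d:=Bool} | 1 pending]
  -> decompose arrow: push List (Bool -> Int)~Bool, Bool~Bool
step 5: unify List (Bool -> Int) ~ Bool  [subst: {a:=List (d -> Int), d:=Bool} | 2 pending]
  clash: List (Bool -> Int) vs Bool

Answer: FAIL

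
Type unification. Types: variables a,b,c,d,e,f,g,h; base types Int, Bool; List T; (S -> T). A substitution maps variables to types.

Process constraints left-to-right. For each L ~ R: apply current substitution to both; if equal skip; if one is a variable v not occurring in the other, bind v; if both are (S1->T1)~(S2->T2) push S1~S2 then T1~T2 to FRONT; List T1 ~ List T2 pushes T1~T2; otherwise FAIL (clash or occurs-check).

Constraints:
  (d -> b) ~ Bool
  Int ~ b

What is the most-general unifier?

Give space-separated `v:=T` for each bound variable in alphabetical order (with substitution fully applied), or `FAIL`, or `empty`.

step 1: unify (d -> b) ~ Bool  [subst: {-} | 1 pending]
  clash: (d -> b) vs Bool

Answer: FAIL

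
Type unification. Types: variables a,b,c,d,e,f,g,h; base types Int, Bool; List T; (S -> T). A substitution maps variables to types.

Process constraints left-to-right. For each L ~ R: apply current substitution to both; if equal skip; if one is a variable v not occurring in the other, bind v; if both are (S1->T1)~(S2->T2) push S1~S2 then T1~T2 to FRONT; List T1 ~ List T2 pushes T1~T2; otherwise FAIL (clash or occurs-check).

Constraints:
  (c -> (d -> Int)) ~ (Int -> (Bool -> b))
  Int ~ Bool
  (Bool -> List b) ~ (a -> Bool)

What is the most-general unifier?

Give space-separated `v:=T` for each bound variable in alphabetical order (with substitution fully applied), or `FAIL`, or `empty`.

Answer: FAIL

Derivation:
step 1: unify (c -> (d -> Int)) ~ (Int -> (Bool -> b))  [subst: {-} | 2 pending]
  -> decompose arrow: push c~Int, (d -> Int)~(Bool -> b)
step 2: unify c ~ Int  [subst: {-} | 3 pending]
  bind c := Int
step 3: unify (d -> Int) ~ (Bool -> b)  [subst: {c:=Int} | 2 pending]
  -> decompose arrow: push d~Bool, Int~b
step 4: unify d ~ Bool  [subst: {c:=Int} | 3 pending]
  bind d := Bool
step 5: unify Int ~ b  [subst: {c:=Int, d:=Bool} | 2 pending]
  bind b := Int
step 6: unify Int ~ Bool  [subst: {c:=Int, d:=Bool, b:=Int} | 1 pending]
  clash: Int vs Bool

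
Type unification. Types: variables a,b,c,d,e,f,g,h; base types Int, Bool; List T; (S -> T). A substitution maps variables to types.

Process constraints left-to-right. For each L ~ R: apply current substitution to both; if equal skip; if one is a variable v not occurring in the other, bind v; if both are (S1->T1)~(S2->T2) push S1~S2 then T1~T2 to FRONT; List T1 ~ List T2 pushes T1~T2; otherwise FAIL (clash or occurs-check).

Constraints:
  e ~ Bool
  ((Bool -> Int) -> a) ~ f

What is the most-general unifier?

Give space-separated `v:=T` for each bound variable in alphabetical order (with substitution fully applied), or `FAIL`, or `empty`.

Answer: e:=Bool f:=((Bool -> Int) -> a)

Derivation:
step 1: unify e ~ Bool  [subst: {-} | 1 pending]
  bind e := Bool
step 2: unify ((Bool -> Int) -> a) ~ f  [subst: {e:=Bool} | 0 pending]
  bind f := ((Bool -> Int) -> a)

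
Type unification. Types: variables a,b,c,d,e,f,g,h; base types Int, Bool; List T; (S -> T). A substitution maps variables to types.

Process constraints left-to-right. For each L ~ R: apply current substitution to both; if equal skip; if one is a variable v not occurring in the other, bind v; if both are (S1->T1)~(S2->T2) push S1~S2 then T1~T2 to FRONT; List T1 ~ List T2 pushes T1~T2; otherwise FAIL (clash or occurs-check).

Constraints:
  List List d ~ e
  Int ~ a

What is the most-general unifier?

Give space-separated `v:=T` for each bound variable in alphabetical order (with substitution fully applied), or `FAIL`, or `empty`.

Answer: a:=Int e:=List List d

Derivation:
step 1: unify List List d ~ e  [subst: {-} | 1 pending]
  bind e := List List d
step 2: unify Int ~ a  [subst: {e:=List List d} | 0 pending]
  bind a := Int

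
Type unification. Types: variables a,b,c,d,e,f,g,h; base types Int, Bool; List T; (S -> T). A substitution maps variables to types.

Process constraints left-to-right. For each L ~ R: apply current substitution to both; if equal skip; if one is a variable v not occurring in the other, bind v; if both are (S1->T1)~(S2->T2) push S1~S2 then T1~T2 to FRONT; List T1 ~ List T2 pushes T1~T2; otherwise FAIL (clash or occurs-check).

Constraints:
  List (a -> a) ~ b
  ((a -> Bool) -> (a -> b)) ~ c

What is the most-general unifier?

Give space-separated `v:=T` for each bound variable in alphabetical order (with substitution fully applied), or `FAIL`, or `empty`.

step 1: unify List (a -> a) ~ b  [subst: {-} | 1 pending]
  bind b := List (a -> a)
step 2: unify ((a -> Bool) -> (a -> List (a -> a))) ~ c  [subst: {b:=List (a -> a)} | 0 pending]
  bind c := ((a -> Bool) -> (a -> List (a -> a)))

Answer: b:=List (a -> a) c:=((a -> Bool) -> (a -> List (a -> a)))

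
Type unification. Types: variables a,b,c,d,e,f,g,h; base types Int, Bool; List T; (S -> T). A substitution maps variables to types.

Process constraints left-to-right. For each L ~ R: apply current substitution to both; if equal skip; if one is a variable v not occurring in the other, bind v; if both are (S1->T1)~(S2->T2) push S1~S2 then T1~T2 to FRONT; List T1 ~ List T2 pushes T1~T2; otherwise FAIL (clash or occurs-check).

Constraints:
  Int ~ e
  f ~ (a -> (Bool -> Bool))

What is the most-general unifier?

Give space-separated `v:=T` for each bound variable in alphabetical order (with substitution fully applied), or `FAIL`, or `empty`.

step 1: unify Int ~ e  [subst: {-} | 1 pending]
  bind e := Int
step 2: unify f ~ (a -> (Bool -> Bool))  [subst: {e:=Int} | 0 pending]
  bind f := (a -> (Bool -> Bool))

Answer: e:=Int f:=(a -> (Bool -> Bool))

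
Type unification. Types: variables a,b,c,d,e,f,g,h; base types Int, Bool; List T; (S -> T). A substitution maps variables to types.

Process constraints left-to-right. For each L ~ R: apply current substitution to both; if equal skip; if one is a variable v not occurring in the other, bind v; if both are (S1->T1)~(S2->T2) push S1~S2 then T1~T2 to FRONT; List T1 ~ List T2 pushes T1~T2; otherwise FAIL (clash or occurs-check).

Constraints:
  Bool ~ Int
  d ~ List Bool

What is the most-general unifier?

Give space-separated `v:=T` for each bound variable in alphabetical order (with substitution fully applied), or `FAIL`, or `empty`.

Answer: FAIL

Derivation:
step 1: unify Bool ~ Int  [subst: {-} | 1 pending]
  clash: Bool vs Int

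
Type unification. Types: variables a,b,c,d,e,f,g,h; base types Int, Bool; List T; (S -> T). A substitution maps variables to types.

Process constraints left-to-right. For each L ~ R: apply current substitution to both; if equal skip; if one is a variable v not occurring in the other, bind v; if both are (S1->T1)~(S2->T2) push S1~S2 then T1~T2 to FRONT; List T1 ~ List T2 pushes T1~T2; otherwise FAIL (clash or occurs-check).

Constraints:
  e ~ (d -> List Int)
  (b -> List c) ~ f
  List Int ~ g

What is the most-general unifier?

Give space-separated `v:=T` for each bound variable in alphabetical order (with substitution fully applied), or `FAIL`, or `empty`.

Answer: e:=(d -> List Int) f:=(b -> List c) g:=List Int

Derivation:
step 1: unify e ~ (d -> List Int)  [subst: {-} | 2 pending]
  bind e := (d -> List Int)
step 2: unify (b -> List c) ~ f  [subst: {e:=(d -> List Int)} | 1 pending]
  bind f := (b -> List c)
step 3: unify List Int ~ g  [subst: {e:=(d -> List Int), f:=(b -> List c)} | 0 pending]
  bind g := List Int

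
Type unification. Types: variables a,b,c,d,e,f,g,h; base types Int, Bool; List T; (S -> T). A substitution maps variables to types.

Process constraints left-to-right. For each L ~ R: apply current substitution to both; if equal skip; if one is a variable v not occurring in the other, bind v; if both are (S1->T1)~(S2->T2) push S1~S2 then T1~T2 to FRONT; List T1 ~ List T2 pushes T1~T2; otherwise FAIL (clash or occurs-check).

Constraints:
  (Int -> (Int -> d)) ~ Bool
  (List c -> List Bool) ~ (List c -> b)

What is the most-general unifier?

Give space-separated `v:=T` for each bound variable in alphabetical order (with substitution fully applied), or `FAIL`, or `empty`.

step 1: unify (Int -> (Int -> d)) ~ Bool  [subst: {-} | 1 pending]
  clash: (Int -> (Int -> d)) vs Bool

Answer: FAIL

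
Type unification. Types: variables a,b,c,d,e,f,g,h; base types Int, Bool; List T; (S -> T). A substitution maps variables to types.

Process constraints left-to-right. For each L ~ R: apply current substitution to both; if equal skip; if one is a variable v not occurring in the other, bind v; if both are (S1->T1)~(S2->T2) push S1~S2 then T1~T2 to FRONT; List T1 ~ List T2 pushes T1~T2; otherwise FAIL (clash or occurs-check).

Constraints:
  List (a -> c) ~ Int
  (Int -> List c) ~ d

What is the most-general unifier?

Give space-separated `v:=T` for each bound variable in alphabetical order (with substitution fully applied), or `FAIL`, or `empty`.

step 1: unify List (a -> c) ~ Int  [subst: {-} | 1 pending]
  clash: List (a -> c) vs Int

Answer: FAIL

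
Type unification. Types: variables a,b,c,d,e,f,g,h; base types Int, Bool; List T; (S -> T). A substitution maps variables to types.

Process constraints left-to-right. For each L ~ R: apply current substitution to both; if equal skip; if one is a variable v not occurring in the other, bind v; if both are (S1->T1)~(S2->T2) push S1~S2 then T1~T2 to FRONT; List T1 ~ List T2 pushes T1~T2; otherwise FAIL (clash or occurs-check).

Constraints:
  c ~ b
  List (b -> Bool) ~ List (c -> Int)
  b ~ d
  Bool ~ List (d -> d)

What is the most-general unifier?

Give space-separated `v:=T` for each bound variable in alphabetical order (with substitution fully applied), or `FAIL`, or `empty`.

step 1: unify c ~ b  [subst: {-} | 3 pending]
  bind c := b
step 2: unify List (b -> Bool) ~ List (b -> Int)  [subst: {c:=b} | 2 pending]
  -> decompose List: push (b -> Bool)~(b -> Int)
step 3: unify (b -> Bool) ~ (b -> Int)  [subst: {c:=b} | 2 pending]
  -> decompose arrow: push b~b, Bool~Int
step 4: unify b ~ b  [subst: {c:=b} | 3 pending]
  -> identical, skip
step 5: unify Bool ~ Int  [subst: {c:=b} | 2 pending]
  clash: Bool vs Int

Answer: FAIL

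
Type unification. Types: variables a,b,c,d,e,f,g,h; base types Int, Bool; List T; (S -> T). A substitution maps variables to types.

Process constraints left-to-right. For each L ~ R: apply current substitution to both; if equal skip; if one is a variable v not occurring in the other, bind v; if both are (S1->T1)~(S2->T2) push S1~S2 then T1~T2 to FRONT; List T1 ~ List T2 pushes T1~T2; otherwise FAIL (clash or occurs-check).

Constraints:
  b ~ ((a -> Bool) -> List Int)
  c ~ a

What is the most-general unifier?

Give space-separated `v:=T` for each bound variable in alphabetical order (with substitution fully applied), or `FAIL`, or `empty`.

Answer: b:=((a -> Bool) -> List Int) c:=a

Derivation:
step 1: unify b ~ ((a -> Bool) -> List Int)  [subst: {-} | 1 pending]
  bind b := ((a -> Bool) -> List Int)
step 2: unify c ~ a  [subst: {b:=((a -> Bool) -> List Int)} | 0 pending]
  bind c := a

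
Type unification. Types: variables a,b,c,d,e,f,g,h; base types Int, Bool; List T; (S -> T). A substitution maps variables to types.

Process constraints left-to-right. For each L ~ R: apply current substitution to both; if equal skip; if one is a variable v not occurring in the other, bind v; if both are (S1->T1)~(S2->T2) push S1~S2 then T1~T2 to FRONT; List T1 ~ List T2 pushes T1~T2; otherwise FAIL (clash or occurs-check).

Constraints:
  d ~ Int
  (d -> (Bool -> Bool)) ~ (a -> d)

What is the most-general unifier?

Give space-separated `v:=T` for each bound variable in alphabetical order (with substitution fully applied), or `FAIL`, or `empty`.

Answer: FAIL

Derivation:
step 1: unify d ~ Int  [subst: {-} | 1 pending]
  bind d := Int
step 2: unify (Int -> (Bool -> Bool)) ~ (a -> Int)  [subst: {d:=Int} | 0 pending]
  -> decompose arrow: push Int~a, (Bool -> Bool)~Int
step 3: unify Int ~ a  [subst: {d:=Int} | 1 pending]
  bind a := Int
step 4: unify (Bool -> Bool) ~ Int  [subst: {d:=Int, a:=Int} | 0 pending]
  clash: (Bool -> Bool) vs Int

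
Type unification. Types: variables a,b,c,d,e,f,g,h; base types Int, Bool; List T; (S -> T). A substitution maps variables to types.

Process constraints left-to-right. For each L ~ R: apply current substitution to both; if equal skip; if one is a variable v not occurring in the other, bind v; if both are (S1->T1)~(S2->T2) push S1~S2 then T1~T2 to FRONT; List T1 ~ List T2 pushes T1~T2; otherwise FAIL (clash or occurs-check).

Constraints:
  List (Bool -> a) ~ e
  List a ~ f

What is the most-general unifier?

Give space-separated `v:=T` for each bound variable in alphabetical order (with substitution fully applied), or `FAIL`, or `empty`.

step 1: unify List (Bool -> a) ~ e  [subst: {-} | 1 pending]
  bind e := List (Bool -> a)
step 2: unify List a ~ f  [subst: {e:=List (Bool -> a)} | 0 pending]
  bind f := List a

Answer: e:=List (Bool -> a) f:=List a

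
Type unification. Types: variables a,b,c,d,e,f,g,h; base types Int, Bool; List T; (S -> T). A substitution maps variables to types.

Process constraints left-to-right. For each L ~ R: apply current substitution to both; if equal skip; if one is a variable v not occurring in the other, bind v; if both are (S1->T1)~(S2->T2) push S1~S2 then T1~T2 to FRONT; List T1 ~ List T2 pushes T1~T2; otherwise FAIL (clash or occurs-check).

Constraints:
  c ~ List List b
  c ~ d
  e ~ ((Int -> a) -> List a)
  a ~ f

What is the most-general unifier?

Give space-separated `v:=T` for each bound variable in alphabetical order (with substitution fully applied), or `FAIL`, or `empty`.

step 1: unify c ~ List List b  [subst: {-} | 3 pending]
  bind c := List List b
step 2: unify List List b ~ d  [subst: {c:=List List b} | 2 pending]
  bind d := List List b
step 3: unify e ~ ((Int -> a) -> List a)  [subst: {c:=List List b, d:=List List b} | 1 pending]
  bind e := ((Int -> a) -> List a)
step 4: unify a ~ f  [subst: {c:=List List b, d:=List List b, e:=((Int -> a) -> List a)} | 0 pending]
  bind a := f

Answer: a:=f c:=List List b d:=List List b e:=((Int -> f) -> List f)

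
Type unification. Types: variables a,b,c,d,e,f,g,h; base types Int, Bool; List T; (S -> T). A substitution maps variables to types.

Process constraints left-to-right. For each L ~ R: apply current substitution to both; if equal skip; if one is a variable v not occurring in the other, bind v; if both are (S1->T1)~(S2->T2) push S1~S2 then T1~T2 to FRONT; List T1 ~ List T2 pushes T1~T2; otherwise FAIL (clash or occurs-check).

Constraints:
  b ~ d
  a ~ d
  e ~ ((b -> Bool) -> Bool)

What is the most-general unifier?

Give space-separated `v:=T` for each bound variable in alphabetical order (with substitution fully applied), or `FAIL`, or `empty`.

Answer: a:=d b:=d e:=((d -> Bool) -> Bool)

Derivation:
step 1: unify b ~ d  [subst: {-} | 2 pending]
  bind b := d
step 2: unify a ~ d  [subst: {b:=d} | 1 pending]
  bind a := d
step 3: unify e ~ ((d -> Bool) -> Bool)  [subst: {b:=d, a:=d} | 0 pending]
  bind e := ((d -> Bool) -> Bool)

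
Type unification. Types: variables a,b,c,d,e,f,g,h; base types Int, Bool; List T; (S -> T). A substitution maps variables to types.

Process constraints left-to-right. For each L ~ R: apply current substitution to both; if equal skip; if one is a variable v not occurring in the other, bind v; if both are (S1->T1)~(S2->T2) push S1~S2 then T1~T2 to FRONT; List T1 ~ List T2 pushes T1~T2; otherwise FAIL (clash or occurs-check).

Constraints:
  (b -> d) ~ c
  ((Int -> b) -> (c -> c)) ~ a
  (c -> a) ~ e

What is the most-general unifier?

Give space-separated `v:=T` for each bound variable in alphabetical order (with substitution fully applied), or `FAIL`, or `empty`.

Answer: a:=((Int -> b) -> ((b -> d) -> (b -> d))) c:=(b -> d) e:=((b -> d) -> ((Int -> b) -> ((b -> d) -> (b -> d))))

Derivation:
step 1: unify (b -> d) ~ c  [subst: {-} | 2 pending]
  bind c := (b -> d)
step 2: unify ((Int -> b) -> ((b -> d) -> (b -> d))) ~ a  [subst: {c:=(b -> d)} | 1 pending]
  bind a := ((Int -> b) -> ((b -> d) -> (b -> d)))
step 3: unify ((b -> d) -> ((Int -> b) -> ((b -> d) -> (b -> d)))) ~ e  [subst: {c:=(b -> d), a:=((Int -> b) -> ((b -> d) -> (b -> d)))} | 0 pending]
  bind e := ((b -> d) -> ((Int -> b) -> ((b -> d) -> (b -> d))))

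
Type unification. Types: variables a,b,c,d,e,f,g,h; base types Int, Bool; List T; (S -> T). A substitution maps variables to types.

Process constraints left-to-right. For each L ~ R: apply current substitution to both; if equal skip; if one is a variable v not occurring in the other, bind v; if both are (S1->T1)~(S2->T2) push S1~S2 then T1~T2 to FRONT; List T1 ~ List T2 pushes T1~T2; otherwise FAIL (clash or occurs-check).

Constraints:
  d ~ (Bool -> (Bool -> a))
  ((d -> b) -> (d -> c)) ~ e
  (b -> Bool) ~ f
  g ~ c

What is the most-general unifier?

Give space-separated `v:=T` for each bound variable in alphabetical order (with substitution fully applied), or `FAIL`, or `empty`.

step 1: unify d ~ (Bool -> (Bool -> a))  [subst: {-} | 3 pending]
  bind d := (Bool -> (Bool -> a))
step 2: unify (((Bool -> (Bool -> a)) -> b) -> ((Bool -> (Bool -> a)) -> c)) ~ e  [subst: {d:=(Bool -> (Bool -> a))} | 2 pending]
  bind e := (((Bool -> (Bool -> a)) -> b) -> ((Bool -> (Bool -> a)) -> c))
step 3: unify (b -> Bool) ~ f  [subst: {d:=(Bool -> (Bool -> a)), e:=(((Bool -> (Bool -> a)) -> b) -> ((Bool -> (Bool -> a)) -> c))} | 1 pending]
  bind f := (b -> Bool)
step 4: unify g ~ c  [subst: {d:=(Bool -> (Bool -> a)), e:=(((Bool -> (Bool -> a)) -> b) -> ((Bool -> (Bool -> a)) -> c)), f:=(b -> Bool)} | 0 pending]
  bind g := c

Answer: d:=(Bool -> (Bool -> a)) e:=(((Bool -> (Bool -> a)) -> b) -> ((Bool -> (Bool -> a)) -> c)) f:=(b -> Bool) g:=c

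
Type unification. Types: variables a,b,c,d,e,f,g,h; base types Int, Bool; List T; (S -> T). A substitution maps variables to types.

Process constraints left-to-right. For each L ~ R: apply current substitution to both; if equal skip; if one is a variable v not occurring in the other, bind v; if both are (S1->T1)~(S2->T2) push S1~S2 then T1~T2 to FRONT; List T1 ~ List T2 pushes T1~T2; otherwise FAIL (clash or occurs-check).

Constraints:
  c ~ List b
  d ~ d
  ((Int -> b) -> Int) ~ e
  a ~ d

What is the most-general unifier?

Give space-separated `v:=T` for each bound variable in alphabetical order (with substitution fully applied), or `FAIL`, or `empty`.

Answer: a:=d c:=List b e:=((Int -> b) -> Int)

Derivation:
step 1: unify c ~ List b  [subst: {-} | 3 pending]
  bind c := List b
step 2: unify d ~ d  [subst: {c:=List b} | 2 pending]
  -> identical, skip
step 3: unify ((Int -> b) -> Int) ~ e  [subst: {c:=List b} | 1 pending]
  bind e := ((Int -> b) -> Int)
step 4: unify a ~ d  [subst: {c:=List b, e:=((Int -> b) -> Int)} | 0 pending]
  bind a := d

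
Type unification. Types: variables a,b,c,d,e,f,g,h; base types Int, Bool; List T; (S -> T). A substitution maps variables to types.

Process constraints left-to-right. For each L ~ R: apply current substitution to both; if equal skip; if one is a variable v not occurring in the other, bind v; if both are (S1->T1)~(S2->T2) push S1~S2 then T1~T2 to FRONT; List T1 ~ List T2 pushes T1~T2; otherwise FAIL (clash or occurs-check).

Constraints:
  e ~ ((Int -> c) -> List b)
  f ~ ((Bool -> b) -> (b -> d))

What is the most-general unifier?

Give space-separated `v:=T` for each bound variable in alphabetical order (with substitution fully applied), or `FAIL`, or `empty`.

Answer: e:=((Int -> c) -> List b) f:=((Bool -> b) -> (b -> d))

Derivation:
step 1: unify e ~ ((Int -> c) -> List b)  [subst: {-} | 1 pending]
  bind e := ((Int -> c) -> List b)
step 2: unify f ~ ((Bool -> b) -> (b -> d))  [subst: {e:=((Int -> c) -> List b)} | 0 pending]
  bind f := ((Bool -> b) -> (b -> d))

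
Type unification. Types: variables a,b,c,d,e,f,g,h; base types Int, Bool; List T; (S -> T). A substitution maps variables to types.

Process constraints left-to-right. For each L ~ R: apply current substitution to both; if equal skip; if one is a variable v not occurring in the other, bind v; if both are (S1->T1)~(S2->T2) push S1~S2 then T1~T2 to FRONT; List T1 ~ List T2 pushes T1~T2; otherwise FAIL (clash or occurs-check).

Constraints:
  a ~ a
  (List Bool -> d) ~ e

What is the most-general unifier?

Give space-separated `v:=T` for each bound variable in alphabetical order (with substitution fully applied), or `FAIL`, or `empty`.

Answer: e:=(List Bool -> d)

Derivation:
step 1: unify a ~ a  [subst: {-} | 1 pending]
  -> identical, skip
step 2: unify (List Bool -> d) ~ e  [subst: {-} | 0 pending]
  bind e := (List Bool -> d)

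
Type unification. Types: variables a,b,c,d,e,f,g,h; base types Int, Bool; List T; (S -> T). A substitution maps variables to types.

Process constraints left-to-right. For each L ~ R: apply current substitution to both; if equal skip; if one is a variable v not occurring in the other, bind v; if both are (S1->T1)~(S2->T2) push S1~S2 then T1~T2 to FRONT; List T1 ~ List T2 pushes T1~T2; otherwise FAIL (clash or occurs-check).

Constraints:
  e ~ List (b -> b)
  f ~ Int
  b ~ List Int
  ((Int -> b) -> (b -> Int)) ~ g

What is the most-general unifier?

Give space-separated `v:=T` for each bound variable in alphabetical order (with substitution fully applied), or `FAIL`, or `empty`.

step 1: unify e ~ List (b -> b)  [subst: {-} | 3 pending]
  bind e := List (b -> b)
step 2: unify f ~ Int  [subst: {e:=List (b -> b)} | 2 pending]
  bind f := Int
step 3: unify b ~ List Int  [subst: {e:=List (b -> b), f:=Int} | 1 pending]
  bind b := List Int
step 4: unify ((Int -> List Int) -> (List Int -> Int)) ~ g  [subst: {e:=List (b -> b), f:=Int, b:=List Int} | 0 pending]
  bind g := ((Int -> List Int) -> (List Int -> Int))

Answer: b:=List Int e:=List (List Int -> List Int) f:=Int g:=((Int -> List Int) -> (List Int -> Int))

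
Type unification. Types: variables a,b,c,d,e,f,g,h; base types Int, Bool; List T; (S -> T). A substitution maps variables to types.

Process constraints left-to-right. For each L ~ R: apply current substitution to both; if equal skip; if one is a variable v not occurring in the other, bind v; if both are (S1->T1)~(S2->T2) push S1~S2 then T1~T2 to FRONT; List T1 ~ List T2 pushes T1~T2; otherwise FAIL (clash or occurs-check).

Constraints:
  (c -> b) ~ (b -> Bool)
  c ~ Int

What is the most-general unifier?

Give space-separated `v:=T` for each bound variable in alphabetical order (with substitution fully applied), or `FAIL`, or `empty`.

Answer: FAIL

Derivation:
step 1: unify (c -> b) ~ (b -> Bool)  [subst: {-} | 1 pending]
  -> decompose arrow: push c~b, b~Bool
step 2: unify c ~ b  [subst: {-} | 2 pending]
  bind c := b
step 3: unify b ~ Bool  [subst: {c:=b} | 1 pending]
  bind b := Bool
step 4: unify Bool ~ Int  [subst: {c:=b, b:=Bool} | 0 pending]
  clash: Bool vs Int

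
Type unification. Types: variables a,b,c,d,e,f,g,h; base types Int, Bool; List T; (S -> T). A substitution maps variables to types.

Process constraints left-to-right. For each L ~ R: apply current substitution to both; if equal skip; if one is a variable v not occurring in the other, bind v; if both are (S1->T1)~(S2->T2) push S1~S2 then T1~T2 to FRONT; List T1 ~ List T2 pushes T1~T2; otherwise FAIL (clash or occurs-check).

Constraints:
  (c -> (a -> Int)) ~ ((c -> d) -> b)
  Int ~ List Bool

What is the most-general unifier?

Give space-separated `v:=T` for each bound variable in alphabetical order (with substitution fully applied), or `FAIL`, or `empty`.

step 1: unify (c -> (a -> Int)) ~ ((c -> d) -> b)  [subst: {-} | 1 pending]
  -> decompose arrow: push c~(c -> d), (a -> Int)~b
step 2: unify c ~ (c -> d)  [subst: {-} | 2 pending]
  occurs-check fail: c in (c -> d)

Answer: FAIL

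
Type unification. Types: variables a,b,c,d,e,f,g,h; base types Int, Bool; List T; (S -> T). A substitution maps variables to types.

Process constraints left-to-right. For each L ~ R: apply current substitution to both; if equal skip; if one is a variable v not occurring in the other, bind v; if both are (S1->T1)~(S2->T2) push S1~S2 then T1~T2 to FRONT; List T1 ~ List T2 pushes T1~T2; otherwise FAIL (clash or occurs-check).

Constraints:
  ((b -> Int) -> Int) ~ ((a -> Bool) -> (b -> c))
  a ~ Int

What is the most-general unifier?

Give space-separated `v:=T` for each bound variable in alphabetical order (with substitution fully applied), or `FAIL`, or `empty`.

Answer: FAIL

Derivation:
step 1: unify ((b -> Int) -> Int) ~ ((a -> Bool) -> (b -> c))  [subst: {-} | 1 pending]
  -> decompose arrow: push (b -> Int)~(a -> Bool), Int~(b -> c)
step 2: unify (b -> Int) ~ (a -> Bool)  [subst: {-} | 2 pending]
  -> decompose arrow: push b~a, Int~Bool
step 3: unify b ~ a  [subst: {-} | 3 pending]
  bind b := a
step 4: unify Int ~ Bool  [subst: {b:=a} | 2 pending]
  clash: Int vs Bool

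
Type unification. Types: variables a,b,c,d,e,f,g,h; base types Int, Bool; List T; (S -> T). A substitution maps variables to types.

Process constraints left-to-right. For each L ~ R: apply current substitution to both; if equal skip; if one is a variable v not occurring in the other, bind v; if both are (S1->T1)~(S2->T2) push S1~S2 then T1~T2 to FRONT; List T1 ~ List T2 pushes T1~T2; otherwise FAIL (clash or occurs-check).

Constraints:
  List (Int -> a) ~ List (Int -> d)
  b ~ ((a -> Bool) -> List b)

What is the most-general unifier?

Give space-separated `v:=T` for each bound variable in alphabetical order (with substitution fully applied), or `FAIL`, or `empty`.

Answer: FAIL

Derivation:
step 1: unify List (Int -> a) ~ List (Int -> d)  [subst: {-} | 1 pending]
  -> decompose List: push (Int -> a)~(Int -> d)
step 2: unify (Int -> a) ~ (Int -> d)  [subst: {-} | 1 pending]
  -> decompose arrow: push Int~Int, a~d
step 3: unify Int ~ Int  [subst: {-} | 2 pending]
  -> identical, skip
step 4: unify a ~ d  [subst: {-} | 1 pending]
  bind a := d
step 5: unify b ~ ((d -> Bool) -> List b)  [subst: {a:=d} | 0 pending]
  occurs-check fail: b in ((d -> Bool) -> List b)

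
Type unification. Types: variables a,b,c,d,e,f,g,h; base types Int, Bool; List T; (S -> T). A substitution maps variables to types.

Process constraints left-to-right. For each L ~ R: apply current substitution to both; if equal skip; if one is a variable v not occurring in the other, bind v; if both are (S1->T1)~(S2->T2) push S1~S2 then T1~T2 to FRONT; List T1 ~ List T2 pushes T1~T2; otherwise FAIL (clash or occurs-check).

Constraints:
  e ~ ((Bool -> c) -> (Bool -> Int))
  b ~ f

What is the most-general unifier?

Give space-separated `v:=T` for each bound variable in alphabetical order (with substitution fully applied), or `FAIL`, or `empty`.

step 1: unify e ~ ((Bool -> c) -> (Bool -> Int))  [subst: {-} | 1 pending]
  bind e := ((Bool -> c) -> (Bool -> Int))
step 2: unify b ~ f  [subst: {e:=((Bool -> c) -> (Bool -> Int))} | 0 pending]
  bind b := f

Answer: b:=f e:=((Bool -> c) -> (Bool -> Int))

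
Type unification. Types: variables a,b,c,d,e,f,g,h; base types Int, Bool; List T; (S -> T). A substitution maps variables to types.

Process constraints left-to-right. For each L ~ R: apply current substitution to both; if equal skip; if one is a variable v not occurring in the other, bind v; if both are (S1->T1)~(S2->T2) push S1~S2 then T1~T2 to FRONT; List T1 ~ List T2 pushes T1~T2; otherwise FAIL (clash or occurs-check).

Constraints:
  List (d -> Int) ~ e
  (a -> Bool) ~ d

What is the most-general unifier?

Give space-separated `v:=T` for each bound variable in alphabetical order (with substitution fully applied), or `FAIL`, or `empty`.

step 1: unify List (d -> Int) ~ e  [subst: {-} | 1 pending]
  bind e := List (d -> Int)
step 2: unify (a -> Bool) ~ d  [subst: {e:=List (d -> Int)} | 0 pending]
  bind d := (a -> Bool)

Answer: d:=(a -> Bool) e:=List ((a -> Bool) -> Int)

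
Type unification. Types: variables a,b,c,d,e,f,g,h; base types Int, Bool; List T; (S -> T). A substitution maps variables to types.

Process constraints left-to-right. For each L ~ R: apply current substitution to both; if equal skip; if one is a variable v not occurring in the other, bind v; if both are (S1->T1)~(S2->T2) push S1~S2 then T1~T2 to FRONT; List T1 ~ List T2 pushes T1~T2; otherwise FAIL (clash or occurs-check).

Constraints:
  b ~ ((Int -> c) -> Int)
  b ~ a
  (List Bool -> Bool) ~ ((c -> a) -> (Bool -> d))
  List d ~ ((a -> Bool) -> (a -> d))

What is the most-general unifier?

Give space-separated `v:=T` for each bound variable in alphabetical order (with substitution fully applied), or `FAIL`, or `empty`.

Answer: FAIL

Derivation:
step 1: unify b ~ ((Int -> c) -> Int)  [subst: {-} | 3 pending]
  bind b := ((Int -> c) -> Int)
step 2: unify ((Int -> c) -> Int) ~ a  [subst: {b:=((Int -> c) -> Int)} | 2 pending]
  bind a := ((Int -> c) -> Int)
step 3: unify (List Bool -> Bool) ~ ((c -> ((Int -> c) -> Int)) -> (Bool -> d))  [subst: {b:=((Int -> c) -> Int), a:=((Int -> c) -> Int)} | 1 pending]
  -> decompose arrow: push List Bool~(c -> ((Int -> c) -> Int)), Bool~(Bool -> d)
step 4: unify List Bool ~ (c -> ((Int -> c) -> Int))  [subst: {b:=((Int -> c) -> Int), a:=((Int -> c) -> Int)} | 2 pending]
  clash: List Bool vs (c -> ((Int -> c) -> Int))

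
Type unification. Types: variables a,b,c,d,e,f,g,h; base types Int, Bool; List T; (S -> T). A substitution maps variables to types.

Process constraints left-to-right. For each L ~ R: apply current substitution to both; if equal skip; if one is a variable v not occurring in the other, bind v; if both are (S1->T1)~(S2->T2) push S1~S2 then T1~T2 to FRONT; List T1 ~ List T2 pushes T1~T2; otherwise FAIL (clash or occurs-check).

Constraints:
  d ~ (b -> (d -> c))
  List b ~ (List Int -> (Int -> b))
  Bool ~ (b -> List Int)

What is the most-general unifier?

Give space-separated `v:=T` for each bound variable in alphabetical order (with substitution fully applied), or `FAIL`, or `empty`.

step 1: unify d ~ (b -> (d -> c))  [subst: {-} | 2 pending]
  occurs-check fail: d in (b -> (d -> c))

Answer: FAIL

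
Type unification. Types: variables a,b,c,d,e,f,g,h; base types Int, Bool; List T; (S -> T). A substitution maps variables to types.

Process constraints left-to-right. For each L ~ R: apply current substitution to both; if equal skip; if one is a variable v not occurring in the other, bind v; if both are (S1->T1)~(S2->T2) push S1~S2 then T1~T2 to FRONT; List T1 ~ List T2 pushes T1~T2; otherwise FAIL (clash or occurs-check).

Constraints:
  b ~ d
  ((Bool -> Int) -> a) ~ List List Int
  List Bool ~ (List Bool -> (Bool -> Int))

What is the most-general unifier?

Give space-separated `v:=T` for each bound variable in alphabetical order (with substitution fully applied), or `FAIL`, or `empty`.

Answer: FAIL

Derivation:
step 1: unify b ~ d  [subst: {-} | 2 pending]
  bind b := d
step 2: unify ((Bool -> Int) -> a) ~ List List Int  [subst: {b:=d} | 1 pending]
  clash: ((Bool -> Int) -> a) vs List List Int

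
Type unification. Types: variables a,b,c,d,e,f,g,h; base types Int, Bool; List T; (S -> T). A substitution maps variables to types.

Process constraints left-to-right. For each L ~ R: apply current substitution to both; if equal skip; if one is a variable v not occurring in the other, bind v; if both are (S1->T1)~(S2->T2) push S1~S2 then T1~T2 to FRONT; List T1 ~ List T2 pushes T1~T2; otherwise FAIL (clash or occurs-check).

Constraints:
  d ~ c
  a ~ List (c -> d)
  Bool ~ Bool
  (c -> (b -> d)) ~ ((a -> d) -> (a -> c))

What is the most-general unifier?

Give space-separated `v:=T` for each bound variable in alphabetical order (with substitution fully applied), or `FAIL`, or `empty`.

Answer: FAIL

Derivation:
step 1: unify d ~ c  [subst: {-} | 3 pending]
  bind d := c
step 2: unify a ~ List (c -> c)  [subst: {d:=c} | 2 pending]
  bind a := List (c -> c)
step 3: unify Bool ~ Bool  [subst: {d:=c, a:=List (c -> c)} | 1 pending]
  -> identical, skip
step 4: unify (c -> (b -> c)) ~ ((List (c -> c) -> c) -> (List (c -> c) -> c))  [subst: {d:=c, a:=List (c -> c)} | 0 pending]
  -> decompose arrow: push c~(List (c -> c) -> c), (b -> c)~(List (c -> c) -> c)
step 5: unify c ~ (List (c -> c) -> c)  [subst: {d:=c, a:=List (c -> c)} | 1 pending]
  occurs-check fail: c in (List (c -> c) -> c)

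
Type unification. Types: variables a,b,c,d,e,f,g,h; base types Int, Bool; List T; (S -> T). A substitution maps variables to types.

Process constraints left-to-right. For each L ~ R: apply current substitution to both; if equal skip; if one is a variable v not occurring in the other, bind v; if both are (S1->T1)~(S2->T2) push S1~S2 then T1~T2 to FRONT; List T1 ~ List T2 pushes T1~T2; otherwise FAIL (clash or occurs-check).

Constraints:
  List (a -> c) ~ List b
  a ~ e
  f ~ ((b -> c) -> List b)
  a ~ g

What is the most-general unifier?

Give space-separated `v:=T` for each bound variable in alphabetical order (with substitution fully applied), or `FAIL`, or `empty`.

Answer: a:=g b:=(g -> c) e:=g f:=(((g -> c) -> c) -> List (g -> c))

Derivation:
step 1: unify List (a -> c) ~ List b  [subst: {-} | 3 pending]
  -> decompose List: push (a -> c)~b
step 2: unify (a -> c) ~ b  [subst: {-} | 3 pending]
  bind b := (a -> c)
step 3: unify a ~ e  [subst: {b:=(a -> c)} | 2 pending]
  bind a := e
step 4: unify f ~ (((e -> c) -> c) -> List (e -> c))  [subst: {b:=(a -> c), a:=e} | 1 pending]
  bind f := (((e -> c) -> c) -> List (e -> c))
step 5: unify e ~ g  [subst: {b:=(a -> c), a:=e, f:=(((e -> c) -> c) -> List (e -> c))} | 0 pending]
  bind e := g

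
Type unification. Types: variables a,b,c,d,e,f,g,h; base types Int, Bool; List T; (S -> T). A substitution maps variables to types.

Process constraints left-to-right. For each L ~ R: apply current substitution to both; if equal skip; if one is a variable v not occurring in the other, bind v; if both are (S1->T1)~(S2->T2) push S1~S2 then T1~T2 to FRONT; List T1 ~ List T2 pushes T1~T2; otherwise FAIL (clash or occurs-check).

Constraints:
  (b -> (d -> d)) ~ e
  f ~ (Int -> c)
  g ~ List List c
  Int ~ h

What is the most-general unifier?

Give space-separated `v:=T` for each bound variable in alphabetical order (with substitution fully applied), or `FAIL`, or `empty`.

Answer: e:=(b -> (d -> d)) f:=(Int -> c) g:=List List c h:=Int

Derivation:
step 1: unify (b -> (d -> d)) ~ e  [subst: {-} | 3 pending]
  bind e := (b -> (d -> d))
step 2: unify f ~ (Int -> c)  [subst: {e:=(b -> (d -> d))} | 2 pending]
  bind f := (Int -> c)
step 3: unify g ~ List List c  [subst: {e:=(b -> (d -> d)), f:=(Int -> c)} | 1 pending]
  bind g := List List c
step 4: unify Int ~ h  [subst: {e:=(b -> (d -> d)), f:=(Int -> c), g:=List List c} | 0 pending]
  bind h := Int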